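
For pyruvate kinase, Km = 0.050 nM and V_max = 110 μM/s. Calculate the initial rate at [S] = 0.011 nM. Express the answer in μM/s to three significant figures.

19.8 μM/s

v = Vmax·[S]/(Km + [S]) = 110 × 0.011 / (0.050 + 0.011)
  = 1.210 / 0.06100 = 19.8 μM/s.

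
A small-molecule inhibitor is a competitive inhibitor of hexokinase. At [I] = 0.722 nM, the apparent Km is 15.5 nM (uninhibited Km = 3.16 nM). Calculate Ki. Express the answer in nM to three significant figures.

0.185 nM

Competitive: Km,app = α·Km with α = 1 + [I]/Ki.
α = Km,app/Km = 15.5/3.16 = 4.905.
Ki = [I]/(α − 1) = 0.722/3.905 = 0.185 nM.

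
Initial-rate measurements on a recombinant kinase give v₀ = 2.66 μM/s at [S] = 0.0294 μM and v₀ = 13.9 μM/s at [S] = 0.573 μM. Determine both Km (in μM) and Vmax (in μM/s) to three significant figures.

Km = 0.170 μM; Vmax = 18.0 μM/s

In reciprocal form, 1/v = (Km/Vmax)·(1/[S]) + 1/Vmax. The two points give (1/[S], 1/v) = (34.01, 0.3759) and (1.745, 0.07194).
Slope = (0.3759 − 0.07194)/(34.01 − 1.745) = 0.009421; intercept = 0.3759 − 0.009421×34.01 = 0.05550.
Vmax = 1/intercept = 18.0 μM/s; Km = slope × Vmax = 0.009421 × 18.0 = 0.170 μM.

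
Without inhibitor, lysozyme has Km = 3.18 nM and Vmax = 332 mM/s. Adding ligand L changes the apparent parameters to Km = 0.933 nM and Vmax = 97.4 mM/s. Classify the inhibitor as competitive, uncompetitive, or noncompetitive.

Both Km and Vmax decrease by the same factor (~3.41-fold) — characteristic of uncompetitive inhibition.

uncompetitive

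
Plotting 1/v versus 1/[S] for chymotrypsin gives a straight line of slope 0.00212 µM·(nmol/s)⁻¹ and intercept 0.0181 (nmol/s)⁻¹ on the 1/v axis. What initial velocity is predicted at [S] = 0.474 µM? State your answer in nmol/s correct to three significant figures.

The y-intercept is 1/Vmax, so Vmax = 1/0.0181 = 55.2 nmol/s.
The slope is Km/Vmax, so Km = 0.00212 × 55.2 = 0.117 µM.
Then v = 55.2 × 0.474/(0.117 + 0.474) = 44.3 nmol/s.

44.3 nmol/s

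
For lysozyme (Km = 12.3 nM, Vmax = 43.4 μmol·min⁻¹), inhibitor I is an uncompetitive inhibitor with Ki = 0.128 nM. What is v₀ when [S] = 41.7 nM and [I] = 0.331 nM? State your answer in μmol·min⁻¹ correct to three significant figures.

11.2 μmol·min⁻¹

α = 1 + [I]/Ki = 1 + 0.331/0.128 = 3.586.
For an uncompetitive inhibitor, both parameters are divided by α, giving Vmax/α and Km/α: Km,app = 3.43 nM, Vmax,app = 12.1 μmol·min⁻¹.
v = Vmax,app·[S]/(Km,app + [S]) = 12.1 × 41.7/(3.43 + 41.7) = 11.2 μmol·min⁻¹.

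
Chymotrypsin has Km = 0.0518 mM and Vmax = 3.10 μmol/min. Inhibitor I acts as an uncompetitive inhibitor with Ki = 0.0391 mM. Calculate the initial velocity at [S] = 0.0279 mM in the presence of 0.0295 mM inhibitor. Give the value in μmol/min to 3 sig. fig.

0.858 μmol/min

With α = 1 + [I]/Ki = 1 + 0.0295/0.0391 = 1.754, the uncompetitive rate law is v = (Vmax/α)·[S] / (Km/α + [S]).
v = (3.10/1.754)×0.0279 / (0.0518/1.754 + 0.0279) = 0.04930/0.05742 = 0.858 μmol/min.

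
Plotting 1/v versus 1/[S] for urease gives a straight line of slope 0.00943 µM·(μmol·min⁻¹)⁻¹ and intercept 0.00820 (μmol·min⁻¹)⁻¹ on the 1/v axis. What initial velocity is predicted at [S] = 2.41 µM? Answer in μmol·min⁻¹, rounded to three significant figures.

The y-intercept is 1/Vmax, so Vmax = 1/0.00820 = 122 μmol·min⁻¹.
The slope is Km/Vmax, so Km = 0.00943 × 122 = 1.15 µM.
Then v = 122 × 2.41/(1.15 + 2.41) = 82.6 μmol·min⁻¹.

82.6 μmol·min⁻¹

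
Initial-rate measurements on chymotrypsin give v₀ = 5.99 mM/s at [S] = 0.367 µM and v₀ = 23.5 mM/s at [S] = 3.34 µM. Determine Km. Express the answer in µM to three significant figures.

In reciprocal form, 1/v = (Km/Vmax)·(1/[S]) + 1/Vmax. The two points give (1/[S], 1/v) = (2.725, 0.1669) and (0.2994, 0.04255).
Slope = (0.1669 − 0.04255)/(2.725 − 0.2994) = 0.05129; intercept = 0.1669 − 0.05129×2.725 = 0.02720.
Vmax = 1/intercept = 36.8 mM/s; Km = slope × Vmax = 0.05129 × 36.8 = 1.89 µM.

1.89 µM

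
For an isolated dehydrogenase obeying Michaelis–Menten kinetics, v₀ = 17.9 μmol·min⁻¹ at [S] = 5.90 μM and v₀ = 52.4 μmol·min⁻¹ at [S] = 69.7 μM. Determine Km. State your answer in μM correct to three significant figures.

15.1 μM

From v = Vmax[S]/(Km+[S]), each point gives Vmax = v(Km+[S])/[S].
Equating: 17.9(Km+5.90)/5.90 = 52.4(Km+69.7)/69.7.
3.034·Km + 17.9 = 0.7518·Km + 52.4, so (3.034 − 0.7518)·Km = 52.4 − 17.9.
Km = 34.50/2.282 = 15.1 μM; then Vmax = 17.9(15.1+5.90)/5.90 = 63.8 μmol·min⁻¹.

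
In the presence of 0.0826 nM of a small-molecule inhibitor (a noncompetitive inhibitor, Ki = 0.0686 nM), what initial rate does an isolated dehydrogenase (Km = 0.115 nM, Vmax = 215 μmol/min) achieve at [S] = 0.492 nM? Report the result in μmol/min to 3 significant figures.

79.1 μmol/min

α = 1 + [I]/Ki = 1 + 0.0826/0.0686 = 2.204.
For a noncompetitive inhibitor, Vmax is reduced to Vmax/α while Km is unchanged: Km,app = 0.115 nM, Vmax,app = 97.5 μmol/min.
v = Vmax,app·[S]/(Km,app + [S]) = 97.5 × 0.492/(0.115 + 0.492) = 79.1 μmol/min.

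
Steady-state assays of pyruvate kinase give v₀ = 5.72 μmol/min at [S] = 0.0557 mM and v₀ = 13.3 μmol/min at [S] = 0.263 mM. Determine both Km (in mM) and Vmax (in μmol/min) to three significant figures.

In reciprocal form, 1/v = (Km/Vmax)·(1/[S]) + 1/Vmax. The two points give (1/[S], 1/v) = (17.95, 0.1748) and (3.802, 0.07519).
Slope = (0.1748 − 0.07519)/(17.95 − 3.802) = 0.007041; intercept = 0.1748 − 0.007041×17.95 = 0.04842.
Vmax = 1/intercept = 20.7 μmol/min; Km = slope × Vmax = 0.007041 × 20.7 = 0.145 mM.

Km = 0.145 mM; Vmax = 20.7 μmol/min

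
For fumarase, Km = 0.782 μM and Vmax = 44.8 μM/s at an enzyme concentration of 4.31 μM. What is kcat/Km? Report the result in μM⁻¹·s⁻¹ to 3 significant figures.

kcat = Vmax/[E]total = 44.8/4.31 = 10.4 s⁻¹.
kcat/Km = 10.4/0.782 = 13.3 μM⁻¹·s⁻¹.

13.3 μM⁻¹·s⁻¹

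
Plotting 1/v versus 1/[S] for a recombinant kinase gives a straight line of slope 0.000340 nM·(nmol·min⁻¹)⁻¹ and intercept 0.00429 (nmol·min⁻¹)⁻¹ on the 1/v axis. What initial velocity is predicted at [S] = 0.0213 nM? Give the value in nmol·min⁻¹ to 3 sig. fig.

49.4 nmol·min⁻¹

The y-intercept is 1/Vmax, so Vmax = 1/0.00429 = 233 nmol·min⁻¹.
The slope is Km/Vmax, so Km = 0.000340 × 233 = 0.0793 nM.
Then v = 233 × 0.0213/(0.0793 + 0.0213) = 49.4 nmol·min⁻¹.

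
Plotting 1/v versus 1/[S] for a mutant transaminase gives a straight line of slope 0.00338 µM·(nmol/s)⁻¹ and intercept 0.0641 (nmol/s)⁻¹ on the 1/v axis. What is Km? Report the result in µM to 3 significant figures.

y-intercept = 1/Vmax ⇒ Vmax = 15.6 nmol/s; slope = Km/Vmax ⇒ Km = slope × Vmax.
Km = 0.00338 × 15.6 = 0.0527 µM.

0.0527 µM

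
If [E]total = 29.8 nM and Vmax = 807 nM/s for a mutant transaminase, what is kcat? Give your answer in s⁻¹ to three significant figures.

27.1 s⁻¹

kcat = Vmax/[E]total = 807 nM/s / 29.8 nM = 27.1 s⁻¹.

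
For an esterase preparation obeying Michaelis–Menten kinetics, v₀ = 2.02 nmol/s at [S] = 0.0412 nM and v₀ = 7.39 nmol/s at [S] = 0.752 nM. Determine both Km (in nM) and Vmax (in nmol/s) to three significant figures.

Km = 0.137 nM; Vmax = 8.74 nmol/s

From v = Vmax[S]/(Km+[S]), each point gives Vmax = v(Km+[S])/[S].
Equating: 2.02(Km+0.0412)/0.0412 = 7.39(Km+0.752)/0.752.
49.03·Km + 2.02 = 9.827·Km + 7.39, so (49.03 − 9.827)·Km = 7.39 − 2.02.
Km = 5.370/39.20 = 0.137 nM; then Vmax = 2.02(0.137+0.0412)/0.0412 = 8.74 nmol/s.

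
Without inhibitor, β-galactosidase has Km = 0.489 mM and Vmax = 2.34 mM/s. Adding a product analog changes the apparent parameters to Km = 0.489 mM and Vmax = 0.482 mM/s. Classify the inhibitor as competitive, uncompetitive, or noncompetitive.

Vmax decreases (2.34 → 0.482 mM/s) while Km is unchanged — pure noncompetitive inhibition.

noncompetitive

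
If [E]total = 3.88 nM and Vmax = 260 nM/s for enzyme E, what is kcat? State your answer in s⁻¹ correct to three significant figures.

kcat = Vmax/[E]total = 260 nM/s / 3.88 nM = 67.0 s⁻¹.

67.0 s⁻¹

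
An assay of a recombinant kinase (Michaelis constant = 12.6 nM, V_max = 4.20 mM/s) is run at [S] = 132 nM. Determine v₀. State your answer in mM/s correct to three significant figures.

v = Vmax·[S]/(Km + [S]) = 4.20 × 132 / (12.6 + 132)
  = 554.4 / 144.6 = 3.83 mM/s.

3.83 mM/s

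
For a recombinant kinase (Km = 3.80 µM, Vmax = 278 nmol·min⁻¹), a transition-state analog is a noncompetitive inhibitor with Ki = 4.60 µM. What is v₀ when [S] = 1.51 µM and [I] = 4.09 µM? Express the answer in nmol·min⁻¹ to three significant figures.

With α = 1 + [I]/Ki = 1 + 4.09/4.60 = 1.889, the noncompetitive rate law is v = (Vmax/α)·[S] / (Km + [S]).
v = (278/1.889)×1.51 / (3.80 + 1.51) = 222.2/5.310 = 41.8 nmol·min⁻¹.

41.8 nmol·min⁻¹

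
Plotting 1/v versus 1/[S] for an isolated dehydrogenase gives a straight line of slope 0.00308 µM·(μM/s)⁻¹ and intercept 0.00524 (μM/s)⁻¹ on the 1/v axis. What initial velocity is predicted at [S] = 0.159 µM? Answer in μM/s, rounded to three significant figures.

The y-intercept is 1/Vmax, so Vmax = 1/0.00524 = 191 μM/s.
The slope is Km/Vmax, so Km = 0.00308 × 191 = 0.588 µM.
Then v = 191 × 0.159/(0.588 + 0.159) = 40.6 μM/s.

40.6 μM/s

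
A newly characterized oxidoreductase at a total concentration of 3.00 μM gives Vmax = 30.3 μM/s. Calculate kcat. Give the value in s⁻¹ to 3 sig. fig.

kcat = Vmax/[E]total = 30.3 μM/s / 3.00 μM = 10.1 s⁻¹.

10.1 s⁻¹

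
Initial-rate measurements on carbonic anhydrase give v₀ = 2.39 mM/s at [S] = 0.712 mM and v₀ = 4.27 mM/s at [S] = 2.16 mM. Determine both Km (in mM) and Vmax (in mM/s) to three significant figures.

Km = 1.36 mM; Vmax = 6.96 mM/s

From v = Vmax[S]/(Km+[S]), each point gives Vmax = v(Km+[S])/[S].
Equating: 2.39(Km+0.712)/0.712 = 4.27(Km+2.16)/2.16.
3.357·Km + 2.39 = 1.977·Km + 4.27, so (3.357 − 1.977)·Km = 4.27 − 2.39.
Km = 1.880/1.380 = 1.36 mM; then Vmax = 2.39(1.36+0.712)/0.712 = 6.96 mM/s.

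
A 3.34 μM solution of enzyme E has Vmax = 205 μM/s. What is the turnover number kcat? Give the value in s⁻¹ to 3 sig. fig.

kcat = Vmax/[E]total = 205 μM/s / 3.34 μM = 61.4 s⁻¹.

61.4 s⁻¹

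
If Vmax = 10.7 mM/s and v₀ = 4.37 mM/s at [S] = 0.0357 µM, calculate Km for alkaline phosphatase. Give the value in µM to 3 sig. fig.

v/Vmax = 4.37/10.7 = 0.4084 = [S]/(Km+[S]).
So Km + [S] = [S]/0.4084 = 0.08741 µM, giving Km = 0.08741 − 0.0357 = 0.0517 µM.

0.0517 µM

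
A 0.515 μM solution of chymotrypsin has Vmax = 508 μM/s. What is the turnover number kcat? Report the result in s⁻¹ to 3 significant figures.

986 s⁻¹

kcat = Vmax/[E]total = 508 μM/s / 0.515 μM = 986 s⁻¹.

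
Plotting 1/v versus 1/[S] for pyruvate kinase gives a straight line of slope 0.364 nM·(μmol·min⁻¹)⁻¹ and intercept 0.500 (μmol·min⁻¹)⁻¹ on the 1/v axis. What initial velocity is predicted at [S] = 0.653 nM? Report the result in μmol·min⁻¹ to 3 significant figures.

0.946 μmol·min⁻¹

The y-intercept is 1/Vmax, so Vmax = 1/0.500 = 2.00 μmol·min⁻¹.
The slope is Km/Vmax, so Km = 0.364 × 2.00 = 0.728 nM.
Then v = 2.00 × 0.653/(0.728 + 0.653) = 0.946 μmol·min⁻¹.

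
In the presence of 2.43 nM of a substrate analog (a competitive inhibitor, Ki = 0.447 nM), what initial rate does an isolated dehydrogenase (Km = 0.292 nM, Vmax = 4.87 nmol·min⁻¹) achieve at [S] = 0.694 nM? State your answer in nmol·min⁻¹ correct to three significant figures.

1.31 nmol·min⁻¹

α = 1 + [I]/Ki = 1 + 2.43/0.447 = 6.436.
For a competitive inhibitor, Vmax is unchanged and the apparent Km becomes α·Km: Km,app = 1.88 nM, Vmax,app = 4.87 nmol·min⁻¹.
v = Vmax,app·[S]/(Km,app + [S]) = 4.87 × 0.694/(1.88 + 0.694) = 1.31 nmol·min⁻¹.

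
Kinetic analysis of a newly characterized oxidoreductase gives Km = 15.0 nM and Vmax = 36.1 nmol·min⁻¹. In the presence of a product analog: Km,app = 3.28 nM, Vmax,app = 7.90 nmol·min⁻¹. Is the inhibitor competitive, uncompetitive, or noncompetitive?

uncompetitive

Both Km and Vmax decrease by the same factor (~4.57-fold) — characteristic of uncompetitive inhibition.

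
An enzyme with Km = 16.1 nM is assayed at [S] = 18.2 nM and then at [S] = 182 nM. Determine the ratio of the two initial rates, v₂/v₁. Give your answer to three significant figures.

1.73

Since Vmax cancels, v₂/v₁ = [S]₂(Km+[S]₁) / [S]₁(Km+[S]₂).
= 182×(16.1+18.2) / (18.2×(16.1+182)) = 6243/3605 = 1.73.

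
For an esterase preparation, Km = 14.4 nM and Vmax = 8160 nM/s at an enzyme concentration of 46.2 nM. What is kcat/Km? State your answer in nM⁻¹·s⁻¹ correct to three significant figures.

12.3 nM⁻¹·s⁻¹

kcat = Vmax/[E]total = 8160/46.2 = 177 s⁻¹.
kcat/Km = 177/14.4 = 12.3 nM⁻¹·s⁻¹.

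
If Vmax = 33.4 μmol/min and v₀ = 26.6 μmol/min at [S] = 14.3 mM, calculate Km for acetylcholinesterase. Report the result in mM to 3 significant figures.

v/Vmax = 26.6/33.4 = 0.7964 = [S]/(Km+[S]).
So Km + [S] = [S]/0.7964 = 17.96 mM, giving Km = 17.96 − 14.3 = 3.66 mM.

3.66 mM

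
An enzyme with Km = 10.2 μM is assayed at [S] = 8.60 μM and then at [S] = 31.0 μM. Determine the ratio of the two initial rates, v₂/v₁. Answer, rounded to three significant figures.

1.64

The fractional saturations are [S]/(Km+[S]) = 8.60/18.80 = 0.4574 and 31.0/41.20 = 0.7524.
v₂/v₁ is just their ratio: 0.7524/0.4574 = 1.64.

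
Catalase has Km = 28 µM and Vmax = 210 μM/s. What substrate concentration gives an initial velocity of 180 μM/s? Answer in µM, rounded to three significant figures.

The required fractional saturation is v/Vmax = 180/210 = 0.8571.
Then [S]/(Km+[S]) = 0.8571 ⇒ [S] = 28 × 0.8571/(1 − 0.8571) = 168 µM.

168 µM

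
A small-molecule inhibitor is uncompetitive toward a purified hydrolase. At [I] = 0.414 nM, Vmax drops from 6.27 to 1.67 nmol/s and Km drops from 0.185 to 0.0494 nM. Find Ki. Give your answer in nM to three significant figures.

0.150 nM

Uncompetitive: Vmax,app = Vmax/α (and Km,app = Km/α) with α = 1 + [I]/Ki.
α = Vmax/Vmax,app = 6.27/1.67 = 3.754.
Ki = [I]/(α − 1) = 0.414/2.754 = 0.150 nM.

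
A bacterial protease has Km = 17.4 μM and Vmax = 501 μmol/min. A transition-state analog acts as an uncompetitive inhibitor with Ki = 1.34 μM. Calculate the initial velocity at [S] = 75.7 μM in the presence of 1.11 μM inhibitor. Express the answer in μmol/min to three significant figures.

243 μmol/min

With α = 1 + [I]/Ki = 1 + 1.11/1.34 = 1.828, the uncompetitive rate law is v = (Vmax/α)·[S] / (Km/α + [S]).
v = (501/1.828)×75.7 / (17.4/1.828 + 75.7) = 20740/85.22 = 243 μmol/min.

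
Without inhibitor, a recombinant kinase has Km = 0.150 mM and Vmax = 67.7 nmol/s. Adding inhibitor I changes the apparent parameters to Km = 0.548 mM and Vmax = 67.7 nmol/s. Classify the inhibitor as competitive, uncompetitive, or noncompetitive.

Km increases (0.150 → 0.548 mM) while Vmax is unchanged — the hallmark of competitive inhibition.

competitive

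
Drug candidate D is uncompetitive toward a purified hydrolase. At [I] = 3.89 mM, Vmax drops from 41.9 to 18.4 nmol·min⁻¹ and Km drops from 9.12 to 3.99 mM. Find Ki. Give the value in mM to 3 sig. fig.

Uncompetitive: Vmax,app = Vmax/α (and Km,app = Km/α) with α = 1 + [I]/Ki.
α = Vmax/Vmax,app = 41.9/18.4 = 2.277.
Since α = 1 + [I]/Ki, [I]/Ki = 2.277 − 1 = 1.277 and Ki = 3.89/1.277 = 3.05 mM.

3.05 mM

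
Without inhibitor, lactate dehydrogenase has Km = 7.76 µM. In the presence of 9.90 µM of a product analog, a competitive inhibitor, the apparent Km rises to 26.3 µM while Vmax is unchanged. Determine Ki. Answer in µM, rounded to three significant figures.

4.14 µM

Competitive: Km,app = α·Km with α = 1 + [I]/Ki.
α = Km,app/Km = 26.3/7.76 = 3.389.
Since α = 1 + [I]/Ki, [I]/Ki = 3.389 − 1 = 2.389 and Ki = 9.90/2.389 = 4.14 µM.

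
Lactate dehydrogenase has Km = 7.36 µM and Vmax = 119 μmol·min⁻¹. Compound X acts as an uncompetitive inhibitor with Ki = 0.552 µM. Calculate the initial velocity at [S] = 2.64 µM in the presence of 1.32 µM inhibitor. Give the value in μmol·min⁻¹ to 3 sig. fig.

19.3 μmol·min⁻¹

α = 1 + [I]/Ki = 1 + 1.32/0.552 = 3.391.
For an uncompetitive inhibitor, both parameters are divided by α, giving Vmax/α and Km/α: Km,app = 2.17 µM, Vmax,app = 35.1 μmol·min⁻¹.
v = Vmax,app·[S]/(Km,app + [S]) = 35.1 × 2.64/(2.17 + 2.64) = 19.3 μmol·min⁻¹.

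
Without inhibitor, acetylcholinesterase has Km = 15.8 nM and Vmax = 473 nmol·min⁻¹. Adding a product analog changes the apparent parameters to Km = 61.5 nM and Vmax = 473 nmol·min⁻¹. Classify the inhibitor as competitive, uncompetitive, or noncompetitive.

Km increases (15.8 → 61.5 nM) while Vmax is unchanged — the hallmark of competitive inhibition.

competitive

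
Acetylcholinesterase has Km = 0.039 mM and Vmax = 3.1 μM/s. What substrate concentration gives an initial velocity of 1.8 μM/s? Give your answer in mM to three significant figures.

Rearranging v = Vmax[S]/(Km+[S]) gives [S] = Km·v/(Vmax − v).
[S] = 0.039 × 1.8 / (3.1 − 1.8) = 0.07020/1.300 = 0.0540 mM.

0.0540 mM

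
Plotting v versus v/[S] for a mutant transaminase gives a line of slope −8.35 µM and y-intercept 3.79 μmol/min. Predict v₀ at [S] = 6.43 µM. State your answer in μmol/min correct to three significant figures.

1.65 μmol/min

In the Eadie–Hofstee form v = Vmax − Km·(v/[S]), the slope is −Km and the intercept is Vmax, so Km = 8.35 µM and Vmax = 3.79 μmol/min.
v = 3.79 × 6.43/(8.35 + 6.43) = 1.65 μmol/min.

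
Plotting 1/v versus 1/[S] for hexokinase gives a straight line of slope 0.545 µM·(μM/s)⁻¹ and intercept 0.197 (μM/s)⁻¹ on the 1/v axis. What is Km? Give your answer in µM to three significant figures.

2.77 µM

y-intercept = 1/Vmax ⇒ Vmax = 5.08 μM/s; slope = Km/Vmax ⇒ Km = slope × Vmax.
Km = 0.545 × 5.08 = 2.77 µM.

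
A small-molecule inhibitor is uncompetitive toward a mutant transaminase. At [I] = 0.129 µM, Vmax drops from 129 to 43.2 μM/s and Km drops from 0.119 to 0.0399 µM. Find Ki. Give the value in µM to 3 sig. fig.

Uncompetitive: Vmax,app = Vmax/α (and Km,app = Km/α) with α = 1 + [I]/Ki.
α = Vmax/Vmax,app = 129/43.2 = 2.986.
Ki = [I]/(α − 1) = 0.129/1.986 = 0.0650 µM.

0.0650 µM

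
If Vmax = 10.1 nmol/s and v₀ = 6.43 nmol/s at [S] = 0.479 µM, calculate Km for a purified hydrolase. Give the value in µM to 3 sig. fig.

0.273 µM

v/Vmax = 6.43/10.1 = 0.6366 = [S]/(Km+[S]).
So Km + [S] = [S]/0.6366 = 0.7524 µM, giving Km = 0.7524 − 0.479 = 0.273 µM.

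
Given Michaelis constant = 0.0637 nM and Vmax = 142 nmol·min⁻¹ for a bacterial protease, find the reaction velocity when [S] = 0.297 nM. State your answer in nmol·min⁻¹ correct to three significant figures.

v = Vmax·[S]/(Km + [S]) = 142 × 0.297 / (0.0637 + 0.297)
  = 42.17 / 0.3607 = 117 nmol·min⁻¹.

117 nmol·min⁻¹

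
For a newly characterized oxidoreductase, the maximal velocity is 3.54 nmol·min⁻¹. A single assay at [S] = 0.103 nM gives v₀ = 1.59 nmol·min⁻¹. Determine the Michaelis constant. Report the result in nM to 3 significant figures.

0.126 nM

v/Vmax = 1.59/3.54 = 0.4492 = [S]/(Km+[S]).
So Km + [S] = [S]/0.4492 = 0.2293 nM, giving Km = 0.2293 − 0.103 = 0.126 nM.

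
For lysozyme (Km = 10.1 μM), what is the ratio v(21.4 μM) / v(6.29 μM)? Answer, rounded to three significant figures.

The fractional saturations are [S]/(Km+[S]) = 6.29/16.39 = 0.3838 and 21.4/31.50 = 0.6794.
v₂/v₁ is just their ratio: 0.6794/0.3838 = 1.77.

1.77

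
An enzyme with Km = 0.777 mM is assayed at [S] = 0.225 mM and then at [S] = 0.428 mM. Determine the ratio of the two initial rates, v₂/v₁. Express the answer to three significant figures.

Since Vmax cancels, v₂/v₁ = [S]₂(Km+[S]₁) / [S]₁(Km+[S]₂).
= 0.428×(0.777+0.225) / (0.225×(0.777+0.428)) = 0.4289/0.2711 = 1.58.

1.58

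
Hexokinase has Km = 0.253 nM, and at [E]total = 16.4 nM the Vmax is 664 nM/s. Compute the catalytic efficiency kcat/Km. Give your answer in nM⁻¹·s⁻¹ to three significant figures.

160 nM⁻¹·s⁻¹

kcat = Vmax/[E]total = 664/16.4 = 40.5 s⁻¹.
kcat/Km = 40.5/0.253 = 160 nM⁻¹·s⁻¹.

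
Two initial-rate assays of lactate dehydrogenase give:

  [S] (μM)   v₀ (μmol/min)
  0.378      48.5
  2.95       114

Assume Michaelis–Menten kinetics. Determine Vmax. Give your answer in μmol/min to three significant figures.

142 μmol/min

From v = Vmax[S]/(Km+[S]), each point gives Vmax = v(Km+[S])/[S].
Equating: 48.5(Km+0.378)/0.378 = 114(Km+2.95)/2.95.
128.3·Km + 48.5 = 38.64·Km + 114, so (128.3 − 38.64)·Km = 114 − 48.5.
Km = 65.50/89.66 = 0.731 μM; then Vmax = 48.5(0.731+0.378)/0.378 = 142 μmol/min.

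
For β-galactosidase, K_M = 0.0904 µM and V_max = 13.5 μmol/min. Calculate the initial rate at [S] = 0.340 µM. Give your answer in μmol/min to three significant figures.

[S]/(Km+[S]) = 0.340/0.4304 = 0.7900, the fractional saturation.
v = 0.7900 × Vmax = 0.7900 × 13.5 = 10.7 μmol/min.

10.7 μmol/min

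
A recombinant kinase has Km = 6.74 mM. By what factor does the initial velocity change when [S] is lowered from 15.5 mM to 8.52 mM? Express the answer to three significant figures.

The fractional saturations are [S]/(Km+[S]) = 15.5/22.24 = 0.6969 and 8.52/15.26 = 0.5583.
v₂/v₁ is just their ratio: 0.5583/0.6969 = 0.801.

0.801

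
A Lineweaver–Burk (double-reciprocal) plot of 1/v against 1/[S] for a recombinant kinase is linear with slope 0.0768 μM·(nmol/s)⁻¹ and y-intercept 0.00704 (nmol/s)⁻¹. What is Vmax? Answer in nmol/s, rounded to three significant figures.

142 nmol/s

The y-intercept of a Lineweaver–Burk plot equals 1/Vmax, so Vmax = 1/0.00704 = 142 nmol/s.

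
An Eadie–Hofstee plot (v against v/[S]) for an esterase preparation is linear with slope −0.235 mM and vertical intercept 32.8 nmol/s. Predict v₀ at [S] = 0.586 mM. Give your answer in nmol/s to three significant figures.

In the Eadie–Hofstee form v = Vmax − Km·(v/[S]), the slope is −Km and the intercept is Vmax, so Km = 0.235 mM and Vmax = 32.8 nmol/s.
v = 32.8 × 0.586/(0.235 + 0.586) = 23.4 nmol/s.

23.4 nmol/s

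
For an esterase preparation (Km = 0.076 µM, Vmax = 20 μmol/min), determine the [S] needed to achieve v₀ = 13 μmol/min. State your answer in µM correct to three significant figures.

0.141 µM

The required fractional saturation is v/Vmax = 13/20 = 0.6500.
Then [S]/(Km+[S]) = 0.6500 ⇒ [S] = 0.076 × 0.6500/(1 − 0.6500) = 0.141 µM.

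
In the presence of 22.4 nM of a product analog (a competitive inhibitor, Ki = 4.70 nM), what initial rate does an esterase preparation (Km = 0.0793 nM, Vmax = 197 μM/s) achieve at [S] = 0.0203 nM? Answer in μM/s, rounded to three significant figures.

8.37 μM/s

With α = 1 + [I]/Ki = 1 + 22.4/4.70 = 5.766, the competitive rate law is v = Vmax[S] / (αKm + [S]).
v = 197×0.0203 / (5.766×0.0793 + 0.0203) = 3.999/0.4775 = 8.37 μM/s.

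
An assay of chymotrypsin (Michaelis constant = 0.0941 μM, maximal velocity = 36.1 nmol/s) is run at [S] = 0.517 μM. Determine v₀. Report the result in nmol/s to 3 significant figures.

v = Vmax·[S]/(Km + [S]) = 36.1 × 0.517 / (0.0941 + 0.517)
  = 18.66 / 0.6111 = 30.5 nmol/s.

30.5 nmol/s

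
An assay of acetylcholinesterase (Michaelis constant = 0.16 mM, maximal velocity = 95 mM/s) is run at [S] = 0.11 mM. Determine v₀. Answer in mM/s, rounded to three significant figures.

38.7 mM/s

[S]/(Km+[S]) = 0.11/0.2700 = 0.4074, the fractional saturation.
v = 0.4074 × Vmax = 0.4074 × 95 = 38.7 mM/s.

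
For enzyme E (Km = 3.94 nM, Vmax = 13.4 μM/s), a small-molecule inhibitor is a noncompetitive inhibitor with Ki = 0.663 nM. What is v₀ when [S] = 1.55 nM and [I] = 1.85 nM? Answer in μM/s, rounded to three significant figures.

0.998 μM/s

With α = 1 + [I]/Ki = 1 + 1.85/0.663 = 3.790, the noncompetitive rate law is v = (Vmax/α)·[S] / (Km + [S]).
v = (13.4/3.790)×1.55 / (3.94 + 1.55) = 5.480/5.490 = 0.998 μM/s.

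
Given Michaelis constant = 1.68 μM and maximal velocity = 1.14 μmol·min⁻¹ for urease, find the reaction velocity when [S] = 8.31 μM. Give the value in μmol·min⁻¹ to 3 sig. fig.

0.948 μmol·min⁻¹

[S]/(Km+[S]) = 8.31/9.990 = 0.8318, the fractional saturation.
v = 0.8318 × Vmax = 0.8318 × 1.14 = 0.948 μmol·min⁻¹.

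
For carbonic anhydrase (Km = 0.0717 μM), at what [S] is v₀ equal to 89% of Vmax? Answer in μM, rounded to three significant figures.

v/Vmax = [S]/(Km+[S]) = 0.89, so [S] = Km·0.89/(1 − 0.89) = 0.0717 × 8.091.
[S] = 0.580 μM.

0.580 μM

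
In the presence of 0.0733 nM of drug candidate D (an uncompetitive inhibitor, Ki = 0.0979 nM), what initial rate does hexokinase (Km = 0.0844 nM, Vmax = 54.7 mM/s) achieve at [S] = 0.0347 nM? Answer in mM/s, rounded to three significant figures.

13.1 mM/s

α = 1 + [I]/Ki = 1 + 0.0733/0.0979 = 1.749.
For an uncompetitive inhibitor, both parameters are divided by α, giving Vmax/α and Km/α: Km,app = 0.0483 nM, Vmax,app = 31.3 mM/s.
v = Vmax,app·[S]/(Km,app + [S]) = 31.3 × 0.0347/(0.0483 + 0.0347) = 13.1 mM/s.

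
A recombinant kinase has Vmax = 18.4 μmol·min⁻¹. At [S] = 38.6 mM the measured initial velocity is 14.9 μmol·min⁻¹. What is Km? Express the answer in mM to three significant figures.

9.07 mM

From v = Vmax[S]/(Km+[S]), Km = [S](Vmax − v)/v.
Km = 38.6 × (18.4 − 14.9) / 14.9 = 135.1/14.9 = 9.07 mM.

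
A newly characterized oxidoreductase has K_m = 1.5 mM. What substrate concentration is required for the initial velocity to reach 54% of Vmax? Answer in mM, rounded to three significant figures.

v/Vmax = [S]/(Km+[S]) = 0.54, so [S] = Km·0.54/(1 − 0.54) = 1.5 × 1.174.
[S] = 1.76 mM.

1.76 mM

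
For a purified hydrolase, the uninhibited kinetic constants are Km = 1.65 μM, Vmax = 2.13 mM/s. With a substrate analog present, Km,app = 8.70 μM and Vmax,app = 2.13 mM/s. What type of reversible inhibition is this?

competitive

Km increases (1.65 → 8.70 μM) while Vmax is unchanged — the hallmark of competitive inhibition.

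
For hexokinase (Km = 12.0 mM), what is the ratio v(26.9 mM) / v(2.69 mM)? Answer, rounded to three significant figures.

3.78

Since Vmax cancels, v₂/v₁ = [S]₂(Km+[S]₁) / [S]₁(Km+[S]₂).
= 26.9×(12.0+2.69) / (2.69×(12.0+26.9)) = 395.2/104.6 = 3.78.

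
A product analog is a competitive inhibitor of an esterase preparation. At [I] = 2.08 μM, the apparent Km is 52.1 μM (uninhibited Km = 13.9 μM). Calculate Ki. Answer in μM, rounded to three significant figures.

0.757 μM

Competitive: Km,app = α·Km with α = 1 + [I]/Ki.
α = Km,app/Km = 52.1/13.9 = 3.748.
Since α = 1 + [I]/Ki, [I]/Ki = 3.748 − 1 = 2.748 and Ki = 2.08/2.748 = 0.757 μM.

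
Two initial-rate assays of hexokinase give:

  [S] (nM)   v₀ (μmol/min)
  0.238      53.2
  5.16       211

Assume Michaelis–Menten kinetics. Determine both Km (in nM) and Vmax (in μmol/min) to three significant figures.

From v = Vmax[S]/(Km+[S]), each point gives Vmax = v(Km+[S])/[S].
Equating: 53.2(Km+0.238)/0.238 = 211(Km+5.16)/5.16.
223.5·Km + 53.2 = 40.89·Km + 211, so (223.5 − 40.89)·Km = 211 − 53.2.
Km = 157.8/182.6 = 0.864 nM; then Vmax = 53.2(0.864+0.238)/0.238 = 246 μmol/min.

Km = 0.864 nM; Vmax = 246 μmol/min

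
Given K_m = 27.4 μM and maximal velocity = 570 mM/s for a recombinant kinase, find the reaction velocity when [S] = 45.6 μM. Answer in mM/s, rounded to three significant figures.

[S]/(Km+[S]) = 45.6/73.00 = 0.6247, the fractional saturation.
v = 0.6247 × Vmax = 0.6247 × 570 = 356 mM/s.

356 mM/s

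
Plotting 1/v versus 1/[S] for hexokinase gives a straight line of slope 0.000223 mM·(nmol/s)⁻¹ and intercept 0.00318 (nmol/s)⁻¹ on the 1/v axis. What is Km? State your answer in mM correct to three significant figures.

y-intercept = 1/Vmax ⇒ Vmax = 314 nmol/s; slope = Km/Vmax ⇒ Km = slope × Vmax.
Km = 0.000223 × 314 = 0.0701 mM.

0.0701 mM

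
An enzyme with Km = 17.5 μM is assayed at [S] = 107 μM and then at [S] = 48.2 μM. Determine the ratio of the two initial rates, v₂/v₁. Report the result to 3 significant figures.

0.854

The fractional saturations are [S]/(Km+[S]) = 107/124.5 = 0.8594 and 48.2/65.70 = 0.7336.
v₂/v₁ is just their ratio: 0.7336/0.8594 = 0.854.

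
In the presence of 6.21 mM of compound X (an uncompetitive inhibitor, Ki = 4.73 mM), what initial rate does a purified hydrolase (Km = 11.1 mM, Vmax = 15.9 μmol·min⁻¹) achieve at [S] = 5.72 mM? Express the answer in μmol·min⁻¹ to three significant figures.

With α = 1 + [I]/Ki = 1 + 6.21/4.73 = 2.313, the uncompetitive rate law is v = (Vmax/α)·[S] / (Km/α + [S]).
v = (15.9/2.313)×5.72 / (11.1/2.313 + 5.72) = 39.32/10.52 = 3.74 μmol·min⁻¹.

3.74 μmol·min⁻¹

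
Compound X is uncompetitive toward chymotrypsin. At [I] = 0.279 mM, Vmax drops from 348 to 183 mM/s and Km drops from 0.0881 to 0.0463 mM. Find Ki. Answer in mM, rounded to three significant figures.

Uncompetitive: Vmax,app = Vmax/α (and Km,app = Km/α) with α = 1 + [I]/Ki.
α = Vmax/Vmax,app = 348/183 = 1.902.
Since α = 1 + [I]/Ki, [I]/Ki = 1.902 − 1 = 0.9016 and Ki = 0.279/0.9016 = 0.309 mM.

0.309 mM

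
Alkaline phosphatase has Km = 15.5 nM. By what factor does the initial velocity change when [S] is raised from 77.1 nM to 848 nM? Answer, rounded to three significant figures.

1.18

Since Vmax cancels, v₂/v₁ = [S]₂(Km+[S]₁) / [S]₁(Km+[S]₂).
= 848×(15.5+77.1) / (77.1×(15.5+848)) = 78520/66580 = 1.18.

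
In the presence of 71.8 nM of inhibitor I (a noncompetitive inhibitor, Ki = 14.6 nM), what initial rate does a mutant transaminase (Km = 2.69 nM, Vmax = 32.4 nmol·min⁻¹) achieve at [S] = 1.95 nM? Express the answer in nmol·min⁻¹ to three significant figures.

2.30 nmol·min⁻¹

With α = 1 + [I]/Ki = 1 + 71.8/14.6 = 5.918, the noncompetitive rate law is v = (Vmax/α)·[S] / (Km + [S]).
v = (32.4/5.918)×1.95 / (2.69 + 1.95) = 10.68/4.640 = 2.30 nmol·min⁻¹.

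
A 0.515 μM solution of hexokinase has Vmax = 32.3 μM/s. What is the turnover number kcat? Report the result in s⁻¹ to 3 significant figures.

62.7 s⁻¹

kcat = Vmax/[E]total = 32.3 μM/s / 0.515 μM = 62.7 s⁻¹.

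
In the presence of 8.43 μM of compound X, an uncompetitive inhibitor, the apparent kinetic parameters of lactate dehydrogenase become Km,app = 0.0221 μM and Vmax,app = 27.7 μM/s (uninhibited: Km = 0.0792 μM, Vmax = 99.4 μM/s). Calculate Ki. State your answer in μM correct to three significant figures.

3.26 μM

Uncompetitive: Vmax,app = Vmax/α (and Km,app = Km/α) with α = 1 + [I]/Ki.
α = Vmax/Vmax,app = 99.4/27.7 = 3.588.
Ki = [I]/(α − 1) = 8.43/2.588 = 3.26 μM.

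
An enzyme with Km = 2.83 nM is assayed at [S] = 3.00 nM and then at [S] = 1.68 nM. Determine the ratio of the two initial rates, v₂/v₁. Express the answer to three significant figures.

0.724

The fractional saturations are [S]/(Km+[S]) = 3.00/5.830 = 0.5146 and 1.68/4.510 = 0.3725.
v₂/v₁ is just their ratio: 0.3725/0.5146 = 0.724.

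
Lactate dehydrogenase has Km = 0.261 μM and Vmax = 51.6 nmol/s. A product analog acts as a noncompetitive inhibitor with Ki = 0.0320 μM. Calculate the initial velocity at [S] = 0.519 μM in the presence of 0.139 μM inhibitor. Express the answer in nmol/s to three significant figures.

With α = 1 + [I]/Ki = 1 + 0.139/0.0320 = 5.344, the noncompetitive rate law is v = (Vmax/α)·[S] / (Km + [S]).
v = (51.6/5.344)×0.519 / (0.261 + 0.519) = 5.012/0.7800 = 6.43 nmol/s.

6.43 nmol/s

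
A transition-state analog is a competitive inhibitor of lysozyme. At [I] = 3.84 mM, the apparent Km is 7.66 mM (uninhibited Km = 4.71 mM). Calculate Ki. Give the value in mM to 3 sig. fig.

6.13 mM

Competitive: Km,app = α·Km with α = 1 + [I]/Ki.
α = Km,app/Km = 7.66/4.71 = 1.626.
Since α = 1 + [I]/Ki, [I]/Ki = 1.626 − 1 = 0.6263 and Ki = 3.84/0.6263 = 6.13 mM.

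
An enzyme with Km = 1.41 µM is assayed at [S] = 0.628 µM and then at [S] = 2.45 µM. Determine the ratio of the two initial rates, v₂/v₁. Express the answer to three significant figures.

The fractional saturations are [S]/(Km+[S]) = 0.628/2.038 = 0.3081 and 2.45/3.860 = 0.6347.
v₂/v₁ is just their ratio: 0.6347/0.3081 = 2.06.

2.06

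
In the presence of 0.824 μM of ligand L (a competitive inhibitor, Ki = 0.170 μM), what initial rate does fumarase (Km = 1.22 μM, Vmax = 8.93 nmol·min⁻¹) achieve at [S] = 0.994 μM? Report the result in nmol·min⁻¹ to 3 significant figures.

With α = 1 + [I]/Ki = 1 + 0.824/0.170 = 5.847, the competitive rate law is v = Vmax[S] / (αKm + [S]).
v = 8.93×0.994 / (5.847×1.22 + 0.994) = 8.876/8.127 = 1.09 nmol·min⁻¹.

1.09 nmol·min⁻¹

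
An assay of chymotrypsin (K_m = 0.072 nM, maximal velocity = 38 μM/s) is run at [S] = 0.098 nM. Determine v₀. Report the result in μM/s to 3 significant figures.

21.9 μM/s

v = Vmax·[S]/(Km + [S]) = 38 × 0.098 / (0.072 + 0.098)
  = 3.724 / 0.1700 = 21.9 μM/s.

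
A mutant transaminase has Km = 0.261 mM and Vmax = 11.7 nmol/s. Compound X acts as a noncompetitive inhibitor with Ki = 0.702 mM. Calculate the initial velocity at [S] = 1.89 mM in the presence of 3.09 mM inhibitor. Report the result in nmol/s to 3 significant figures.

1.90 nmol/s

α = 1 + [I]/Ki = 1 + 3.09/0.702 = 5.402.
For a noncompetitive inhibitor, Vmax is reduced to Vmax/α while Km is unchanged: Km,app = 0.261 mM, Vmax,app = 2.17 nmol/s.
v = Vmax,app·[S]/(Km,app + [S]) = 2.17 × 1.89/(0.261 + 1.89) = 1.90 nmol/s.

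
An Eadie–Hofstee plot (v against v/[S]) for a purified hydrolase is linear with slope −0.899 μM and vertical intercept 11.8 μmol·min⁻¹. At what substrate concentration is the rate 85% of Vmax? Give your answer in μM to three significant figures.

5.09 μM

The Eadie–Hofstee slope gives Km = 0.899 μM (slope = −Km).
v/Vmax = [S]/(Km+[S]) = 0.85 ⇒ [S] = Km·0.85/(1−0.85) = 0.899 × 5.667 = 5.09 μM.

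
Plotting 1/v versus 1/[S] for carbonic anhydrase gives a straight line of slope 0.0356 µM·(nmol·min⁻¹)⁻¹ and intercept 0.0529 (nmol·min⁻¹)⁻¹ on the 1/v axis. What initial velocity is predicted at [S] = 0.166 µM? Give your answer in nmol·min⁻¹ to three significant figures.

3.74 nmol·min⁻¹

The y-intercept is 1/Vmax, so Vmax = 1/0.0529 = 18.9 nmol·min⁻¹.
The slope is Km/Vmax, so Km = 0.0356 × 18.9 = 0.673 µM.
Then v = 18.9 × 0.166/(0.673 + 0.166) = 3.74 nmol·min⁻¹.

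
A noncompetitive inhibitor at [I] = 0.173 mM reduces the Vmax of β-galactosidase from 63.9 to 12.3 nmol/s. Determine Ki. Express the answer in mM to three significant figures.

Noncompetitive: Vmax,app = Vmax/α with α = 1 + [I]/Ki.
α = Vmax/Vmax,app = 63.9/12.3 = 5.195.
Ki = [I]/(α − 1) = 0.173/4.195 = 0.0412 mM.

0.0412 mM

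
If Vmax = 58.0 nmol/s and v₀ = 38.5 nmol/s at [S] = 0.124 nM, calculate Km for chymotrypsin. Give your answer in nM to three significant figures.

From v = Vmax[S]/(Km+[S]), Km = [S](Vmax − v)/v.
Km = 0.124 × (58.0 − 38.5) / 38.5 = 2.418/38.5 = 0.0628 nM.

0.0628 nM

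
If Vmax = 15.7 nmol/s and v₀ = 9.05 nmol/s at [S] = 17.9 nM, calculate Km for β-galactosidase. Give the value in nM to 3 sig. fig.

13.2 nM

v/Vmax = 9.05/15.7 = 0.5764 = [S]/(Km+[S]).
So Km + [S] = [S]/0.5764 = 31.05 nM, giving Km = 31.05 − 17.9 = 13.2 nM.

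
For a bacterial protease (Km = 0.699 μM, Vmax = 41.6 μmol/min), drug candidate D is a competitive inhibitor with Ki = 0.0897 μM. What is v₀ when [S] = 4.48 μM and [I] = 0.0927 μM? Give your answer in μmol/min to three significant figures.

α = 1 + [I]/Ki = 1 + 0.0927/0.0897 = 2.033.
For a competitive inhibitor, Vmax is unchanged and the apparent Km becomes α·Km: Km,app = 1.42 μM, Vmax,app = 41.6 μmol/min.
v = Vmax,app·[S]/(Km,app + [S]) = 41.6 × 4.48/(1.42 + 4.48) = 31.6 μmol/min.

31.6 μmol/min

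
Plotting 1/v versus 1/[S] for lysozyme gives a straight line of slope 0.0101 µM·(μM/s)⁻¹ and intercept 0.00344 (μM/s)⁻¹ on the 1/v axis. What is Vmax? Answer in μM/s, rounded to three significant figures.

291 μM/s

The y-intercept of a Lineweaver–Burk plot equals 1/Vmax, so Vmax = 1/0.00344 = 291 μM/s.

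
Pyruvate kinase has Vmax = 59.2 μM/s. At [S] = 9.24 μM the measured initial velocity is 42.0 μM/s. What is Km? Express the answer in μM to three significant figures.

From v = Vmax[S]/(Km+[S]), Km = [S](Vmax − v)/v.
Km = 9.24 × (59.2 − 42.0) / 42.0 = 158.9/42.0 = 3.78 μM.

3.78 μM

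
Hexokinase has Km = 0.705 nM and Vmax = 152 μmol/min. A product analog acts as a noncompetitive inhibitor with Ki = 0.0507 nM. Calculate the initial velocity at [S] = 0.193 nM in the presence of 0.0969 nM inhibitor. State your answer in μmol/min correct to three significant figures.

α = 1 + [I]/Ki = 1 + 0.0969/0.0507 = 2.911.
For a noncompetitive inhibitor, Vmax is reduced to Vmax/α while Km is unchanged: Km,app = 0.705 nM, Vmax,app = 52.2 μmol/min.
v = Vmax,app·[S]/(Km,app + [S]) = 52.2 × 0.193/(0.705 + 0.193) = 11.2 μmol/min.

11.2 μmol/min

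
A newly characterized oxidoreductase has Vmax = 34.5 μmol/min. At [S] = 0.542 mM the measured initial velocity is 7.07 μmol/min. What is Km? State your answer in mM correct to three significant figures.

v/Vmax = 7.07/34.5 = 0.2049 = [S]/(Km+[S]).
So Km + [S] = [S]/0.2049 = 2.645 mM, giving Km = 2.645 − 0.542 = 2.10 mM.

2.10 mM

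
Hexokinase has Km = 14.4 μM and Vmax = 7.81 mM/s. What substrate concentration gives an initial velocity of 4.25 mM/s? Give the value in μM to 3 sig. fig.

17.2 μM

Rearranging v = Vmax[S]/(Km+[S]) gives [S] = Km·v/(Vmax − v).
[S] = 14.4 × 4.25 / (7.81 − 4.25) = 61.20/3.560 = 17.2 μM.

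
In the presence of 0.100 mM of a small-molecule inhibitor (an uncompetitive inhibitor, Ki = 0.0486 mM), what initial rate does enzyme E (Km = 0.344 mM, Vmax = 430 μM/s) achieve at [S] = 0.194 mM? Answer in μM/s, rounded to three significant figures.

α = 1 + [I]/Ki = 1 + 0.100/0.0486 = 3.058.
For an uncompetitive inhibitor, both parameters are divided by α, giving Vmax/α and Km/α: Km,app = 0.113 mM, Vmax,app = 141 μM/s.
v = Vmax,app·[S]/(Km,app + [S]) = 141 × 0.194/(0.113 + 0.194) = 89.0 μM/s.

89.0 μM/s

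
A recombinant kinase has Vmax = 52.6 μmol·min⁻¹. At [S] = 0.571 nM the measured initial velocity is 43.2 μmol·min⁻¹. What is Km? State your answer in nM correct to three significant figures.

0.124 nM

From v = Vmax[S]/(Km+[S]), Km = [S](Vmax − v)/v.
Km = 0.571 × (52.6 − 43.2) / 43.2 = 5.367/43.2 = 0.124 nM.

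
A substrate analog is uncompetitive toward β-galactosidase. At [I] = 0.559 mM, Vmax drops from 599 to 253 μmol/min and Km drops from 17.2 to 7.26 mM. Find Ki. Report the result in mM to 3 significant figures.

0.409 mM

Uncompetitive: Vmax,app = Vmax/α (and Km,app = Km/α) with α = 1 + [I]/Ki.
α = Vmax/Vmax,app = 599/253 = 2.368.
Ki = [I]/(α − 1) = 0.559/1.368 = 0.409 mM.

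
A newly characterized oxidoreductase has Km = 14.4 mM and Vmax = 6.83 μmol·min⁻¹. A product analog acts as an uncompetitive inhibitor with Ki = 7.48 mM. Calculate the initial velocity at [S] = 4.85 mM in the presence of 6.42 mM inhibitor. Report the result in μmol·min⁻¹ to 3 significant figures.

With α = 1 + [I]/Ki = 1 + 6.42/7.48 = 1.858, the uncompetitive rate law is v = (Vmax/α)·[S] / (Km/α + [S]).
v = (6.83/1.858)×4.85 / (14.4/1.858 + 4.85) = 17.83/12.60 = 1.41 μmol·min⁻¹.

1.41 μmol·min⁻¹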